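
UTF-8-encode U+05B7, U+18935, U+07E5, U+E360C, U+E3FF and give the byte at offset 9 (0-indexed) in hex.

0xA3

U+05B7 → 2-byte form D6 B7 at offsets 0–1.
U+18935 → 4-byte form F0 98 A4 B5 at offsets 2–5.
U+07E5 → 2-byte form DF A5 at offsets 6–7.
U+E360C → 4-byte form F3 A3 98 8C at offsets 8–11.
Offset 9 falls in char 4's range; it's byte 2 of F3 A3 98 8C = 0xA3.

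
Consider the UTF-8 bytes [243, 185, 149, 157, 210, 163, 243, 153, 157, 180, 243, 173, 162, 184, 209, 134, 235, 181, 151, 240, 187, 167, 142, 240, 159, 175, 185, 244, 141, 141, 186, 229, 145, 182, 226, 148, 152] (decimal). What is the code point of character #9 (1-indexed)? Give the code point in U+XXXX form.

Offset 0: leading byte 0xF3 = 11110011 → 4-byte char #1 = F3 B9 95 9D.
Offset 4: leading byte 0xD2 = 11010010 → 2-byte char #2 = D2 A3.
Offset 6: leading byte 0xF3 = 11110011 → 4-byte char #3 = F3 99 9D B4.
Offset 10: leading byte 0xF3 = 11110011 → 4-byte char #4 = F3 AD A2 B8.
Offset 14: leading byte 0xD1 = 11010001 → 2-byte char #5 = D1 86.
Offset 16: leading byte 0xEB = 11101011 → 3-byte char #6 = EB B5 97.
Offset 19: leading byte 0xF0 = 11110000 → 4-byte char #7 = F0 BB A7 8E.
Offset 23: leading byte 0xF0 = 11110000 → 4-byte char #8 = F0 9F AF B9.
Offset 27: leading byte 0xF4 = 11110100 → 4-byte char #9 = F4 8D 8D BA.
Leading byte 0xF4 = 11110100 matches 11110xxx → 4-byte sequence.
Byte 1: 0xF4 = 11110100, payload 100 (3 bits).
Byte 2: 0x8D = 10001101 (10xxxxxx ✓), payload 001101.
Byte 3: 0x8D = 10001101 (10xxxxxx ✓), payload 001101.
Byte 4: 0xBA = 10111010 (10xxxxxx ✓), payload 111010.
Concatenate: 100001101001101111010 = 0x10D37A (21 bits → U+10D37A).

U+10D37A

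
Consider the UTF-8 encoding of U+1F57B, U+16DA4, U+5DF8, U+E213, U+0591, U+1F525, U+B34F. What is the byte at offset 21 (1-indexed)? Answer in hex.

1-indexed offset 21 is 0-indexed offset 20.
U+1F57B → 4-byte form F0 9F 95 BB at offsets 0–3.
U+16DA4 → 4-byte form F0 96 B6 A4 at offsets 4–7.
U+5DF8 → 3-byte form E5 B7 B8 at offsets 8–10.
U+E213 → 3-byte form EE 88 93 at offsets 11–13.
U+0591 → 2-byte form D6 91 at offsets 14–15.
U+1F525 → 4-byte form F0 9F 94 A5 at offsets 16–19.
U+B34F → 3-byte form EB 8D 8F at offsets 20–22.
Offset 20 falls in char 7's range; it's byte 1 of EB 8D 8F = 0xEB.

0xEB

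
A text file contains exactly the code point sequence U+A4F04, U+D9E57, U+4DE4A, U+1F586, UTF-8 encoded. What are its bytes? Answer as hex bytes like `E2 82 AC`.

F2 A4 BC 84 F3 99 B9 97 F1 8D B9 8A F0 9F 96 86

U+A4F04: 4-byte form → F2 A4 BC 84.
U+D9E57: 4-byte form → F3 99 B9 97.
U+4DE4A: 4-byte form → F1 8D B9 8A.
U+1F586: 4-byte form → F0 9F 96 86.
Concatenated (16 bytes): F2 A4 BC 84 F3 99 B9 97 F1 8D B9 8A F0 9F 96 86.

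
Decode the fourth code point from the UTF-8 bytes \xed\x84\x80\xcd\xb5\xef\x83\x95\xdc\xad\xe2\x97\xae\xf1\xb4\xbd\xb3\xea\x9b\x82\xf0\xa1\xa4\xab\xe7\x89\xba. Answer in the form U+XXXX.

U+072D

Offset 0: leading byte 0xED = 11101101 → 3-byte char #1 = ED 84 80.
Offset 3: leading byte 0xCD = 11001101 → 2-byte char #2 = CD B5.
Offset 5: leading byte 0xEF = 11101111 → 3-byte char #3 = EF 83 95.
Offset 8: leading byte 0xDC = 11011100 → 2-byte char #4 = DC AD.
Leading byte 0xDC = 11011100 matches 110xxxxx → 2-byte sequence.
Byte 1: 0xDC = 11011100, payload 11100 (5 bits).
Byte 2: 0xAD = 10101101 (10xxxxxx ✓), payload 101101.
Concatenate: 11100101101 = 0x72D (11 bits → U+072D).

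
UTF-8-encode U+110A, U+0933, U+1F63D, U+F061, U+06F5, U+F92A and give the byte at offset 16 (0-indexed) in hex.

0xA4

U+110A → 3-byte form E1 84 8A at offsets 0–2.
U+0933 → 3-byte form E0 A4 B3 at offsets 3–5.
U+1F63D → 4-byte form F0 9F 98 BD at offsets 6–9.
U+F061 → 3-byte form EF 81 A1 at offsets 10–12.
U+06F5 → 2-byte form DB B5 at offsets 13–14.
U+F92A → 3-byte form EF A4 AA at offsets 15–17.
Offset 16 falls in char 6's range; it's byte 2 of EF A4 AA = 0xA4.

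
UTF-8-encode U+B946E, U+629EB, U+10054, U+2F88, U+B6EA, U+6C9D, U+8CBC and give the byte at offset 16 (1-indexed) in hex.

0xEB

1-indexed offset 16 is 0-indexed offset 15.
U+B946E → 4-byte form F2 B9 91 AE at offsets 0–3.
U+629EB → 4-byte form F1 A2 A7 AB at offsets 4–7.
U+10054 → 4-byte form F0 90 81 94 at offsets 8–11.
U+2F88 → 3-byte form E2 BE 88 at offsets 12–14.
U+B6EA → 3-byte form EB 9B AA at offsets 15–17.
Offset 15 falls in char 5's range; it's byte 1 of EB 9B AA = 0xEB.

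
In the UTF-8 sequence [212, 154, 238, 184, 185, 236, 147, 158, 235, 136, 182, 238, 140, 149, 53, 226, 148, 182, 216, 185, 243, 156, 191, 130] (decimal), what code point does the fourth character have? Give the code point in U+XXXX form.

U+B236

Offset 0: leading byte 0xD4 = 11010100 → 2-byte char #1 = D4 9A.
Offset 2: leading byte 0xEE = 11101110 → 3-byte char #2 = EE B8 B9.
Offset 5: leading byte 0xEC = 11101100 → 3-byte char #3 = EC 93 9E.
Offset 8: leading byte 0xEB = 11101011 → 3-byte char #4 = EB 88 B6.
Leading byte 0xEB = 11101011 matches 1110xxxx → 3-byte sequence.
Byte 1: 0xEB = 11101011, payload 1011 (4 bits).
Byte 2: 0x88 = 10001000 (10xxxxxx ✓), payload 001000.
Byte 3: 0xB6 = 10110110 (10xxxxxx ✓), payload 110110.
Concatenate: 1011001000110110 = 0xB236 (16 bits → U+B236).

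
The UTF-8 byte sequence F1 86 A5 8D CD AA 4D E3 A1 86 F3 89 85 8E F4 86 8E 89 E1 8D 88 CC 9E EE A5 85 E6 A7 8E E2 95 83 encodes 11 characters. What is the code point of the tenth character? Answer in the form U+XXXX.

U+69CE

Offset 0: leading byte 0xF1 = 11110001 → 4-byte char #1 = F1 86 A5 8D.
Offset 4: leading byte 0xCD = 11001101 → 2-byte char #2 = CD AA.
Offset 6: leading byte 0x4D = 01001101 → 1-byte char #3 = 4D.
Offset 7: leading byte 0xE3 = 11100011 → 3-byte char #4 = E3 A1 86.
Offset 10: leading byte 0xF3 = 11110011 → 4-byte char #5 = F3 89 85 8E.
Offset 14: leading byte 0xF4 = 11110100 → 4-byte char #6 = F4 86 8E 89.
Offset 18: leading byte 0xE1 = 11100001 → 3-byte char #7 = E1 8D 88.
Offset 21: leading byte 0xCC = 11001100 → 2-byte char #8 = CC 9E.
Offset 23: leading byte 0xEE = 11101110 → 3-byte char #9 = EE A5 85.
Offset 26: leading byte 0xE6 = 11100110 → 3-byte char #10 = E6 A7 8E.
Leading byte 0xE6 = 11100110 matches 1110xxxx → 3-byte sequence.
Byte 1: 0xE6 = 11100110, payload 0110 (4 bits).
Byte 2: 0xA7 = 10100111 (10xxxxxx ✓), payload 100111.
Byte 3: 0x8E = 10001110 (10xxxxxx ✓), payload 001110.
Concatenate: 0110100111001110 = 0x69CE (16 bits → U+69CE).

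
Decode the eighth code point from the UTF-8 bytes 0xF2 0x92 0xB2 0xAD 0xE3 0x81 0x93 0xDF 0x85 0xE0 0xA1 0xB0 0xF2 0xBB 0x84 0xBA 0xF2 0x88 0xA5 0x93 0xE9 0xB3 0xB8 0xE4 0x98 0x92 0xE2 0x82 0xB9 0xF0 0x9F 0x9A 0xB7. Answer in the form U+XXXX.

Offset 0: leading byte 0xF2 = 11110010 → 4-byte char #1 = F2 92 B2 AD.
Offset 4: leading byte 0xE3 = 11100011 → 3-byte char #2 = E3 81 93.
Offset 7: leading byte 0xDF = 11011111 → 2-byte char #3 = DF 85.
Offset 9: leading byte 0xE0 = 11100000 → 3-byte char #4 = E0 A1 B0.
Offset 12: leading byte 0xF2 = 11110010 → 4-byte char #5 = F2 BB 84 BA.
Offset 16: leading byte 0xF2 = 11110010 → 4-byte char #6 = F2 88 A5 93.
Offset 20: leading byte 0xE9 = 11101001 → 3-byte char #7 = E9 B3 B8.
Offset 23: leading byte 0xE4 = 11100100 → 3-byte char #8 = E4 98 92.
Leading byte 0xE4 = 11100100 matches 1110xxxx → 3-byte sequence.
Byte 1: 0xE4 = 11100100, payload 0100 (4 bits).
Byte 2: 0x98 = 10011000 (10xxxxxx ✓), payload 011000.
Byte 3: 0x92 = 10010010 (10xxxxxx ✓), payload 010010.
Concatenate: 0100011000010010 = 0x4612 (16 bits → U+4612).

U+4612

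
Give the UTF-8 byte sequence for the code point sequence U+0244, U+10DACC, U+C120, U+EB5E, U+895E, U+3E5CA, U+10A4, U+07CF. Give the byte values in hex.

C9 84 F4 8D AB 8C EC 84 A0 EE AD 9E E8 A5 9E F0 BE 97 8A E1 82 A4 DF 8F

U+0244: 2-byte form → C9 84.
U+10DACC: 4-byte form → F4 8D AB 8C.
U+C120: 3-byte form → EC 84 A0.
U+EB5E: 3-byte form → EE AD 9E.
U+895E: 3-byte form → E8 A5 9E.
U+3E5CA: 4-byte form → F0 BE 97 8A.
U+10A4: 3-byte form → E1 82 A4.
U+07CF: 2-byte form → DF 8F.
Concatenated (24 bytes): C9 84 F4 8D AB 8C EC 84 A0 EE AD 9E E8 A5 9E F0 BE 97 8A E1 82 A4 DF 8F.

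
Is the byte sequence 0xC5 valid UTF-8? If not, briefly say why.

Leading byte 0xC5 = 11000101 → 2-byte form, but only 1 byte is present.

invalid (sequence truncated)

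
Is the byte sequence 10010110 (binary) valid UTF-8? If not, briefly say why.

Byte 0x96 = 10010110 has the form 10xxxxxx — a continuation byte — but there is no preceding leading byte.

invalid (continuation byte with no leading byte)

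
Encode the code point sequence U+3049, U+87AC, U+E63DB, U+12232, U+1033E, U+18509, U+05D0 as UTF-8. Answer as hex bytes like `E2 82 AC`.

U+3049: 3-byte form → E3 81 89.
U+87AC: 3-byte form → E8 9E AC.
U+E63DB: 4-byte form → F3 A6 8F 9B.
U+12232: 4-byte form → F0 92 88 B2.
U+1033E: 4-byte form → F0 90 8C BE.
U+18509: 4-byte form → F0 98 94 89.
U+05D0: 2-byte form → D7 90.
Concatenated (24 bytes): E3 81 89 E8 9E AC F3 A6 8F 9B F0 92 88 B2 F0 90 8C BE F0 98 94 89 D7 90.

E3 81 89 E8 9E AC F3 A6 8F 9B F0 92 88 B2 F0 90 8C BE F0 98 94 89 D7 90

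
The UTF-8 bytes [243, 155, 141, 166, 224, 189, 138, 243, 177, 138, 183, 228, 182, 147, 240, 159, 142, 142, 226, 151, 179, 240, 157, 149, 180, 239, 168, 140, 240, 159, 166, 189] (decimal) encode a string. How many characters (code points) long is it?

Byte at offset 0: 0xF3 = 11110011 → 4-byte char (#1). Advance 4.
Byte at offset 4: 0xE0 = 11100000 → 3-byte char (#2). Advance 3.
Byte at offset 7: 0xF3 = 11110011 → 4-byte char (#3). Advance 4.
Byte at offset 11: 0xE4 = 11100100 → 3-byte char (#4). Advance 3.
Byte at offset 14: 0xF0 = 11110000 → 4-byte char (#5). Advance 4.
Byte at offset 18: 0xE2 = 11100010 → 3-byte char (#6). Advance 3.
Byte at offset 21: 0xF0 = 11110000 → 4-byte char (#7). Advance 4.
Byte at offset 25: 0xEF = 11101111 → 3-byte char (#8). Advance 3.
Byte at offset 28: 0xF0 = 11110000 → 4-byte char (#9). Advance 4.
Reached end at offset 32 after 9 code points.

9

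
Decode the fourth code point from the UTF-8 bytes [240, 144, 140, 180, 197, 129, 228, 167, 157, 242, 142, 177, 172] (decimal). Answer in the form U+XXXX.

Offset 0: leading byte 0xF0 = 11110000 → 4-byte char #1 = F0 90 8C B4.
Offset 4: leading byte 0xC5 = 11000101 → 2-byte char #2 = C5 81.
Offset 6: leading byte 0xE4 = 11100100 → 3-byte char #3 = E4 A7 9D.
Offset 9: leading byte 0xF2 = 11110010 → 4-byte char #4 = F2 8E B1 AC.
Leading byte 0xF2 = 11110010 matches 11110xxx → 4-byte sequence.
Byte 1: 0xF2 = 11110010, payload 010 (3 bits).
Byte 2: 0x8E = 10001110 (10xxxxxx ✓), payload 001110.
Byte 3: 0xB1 = 10110001 (10xxxxxx ✓), payload 110001.
Byte 4: 0xAC = 10101100 (10xxxxxx ✓), payload 101100.
Concatenate: 010001110110001101100 = 0x8EC6C (21 bits → U+8EC6C).

U+8EC6C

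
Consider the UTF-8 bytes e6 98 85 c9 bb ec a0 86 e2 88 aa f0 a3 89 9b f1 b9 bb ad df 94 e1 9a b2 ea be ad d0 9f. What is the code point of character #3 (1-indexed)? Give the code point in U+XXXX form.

Offset 0: leading byte 0xE6 = 11100110 → 3-byte char #1 = E6 98 85.
Offset 3: leading byte 0xC9 = 11001001 → 2-byte char #2 = C9 BB.
Offset 5: leading byte 0xEC = 11101100 → 3-byte char #3 = EC A0 86.
Leading byte 0xEC = 11101100 matches 1110xxxx → 3-byte sequence.
Byte 1: 0xEC = 11101100, payload 1100 (4 bits).
Byte 2: 0xA0 = 10100000 (10xxxxxx ✓), payload 100000.
Byte 3: 0x86 = 10000110 (10xxxxxx ✓), payload 000110.
Concatenate: 1100100000000110 = 0xC806 (16 bits → U+C806).

U+C806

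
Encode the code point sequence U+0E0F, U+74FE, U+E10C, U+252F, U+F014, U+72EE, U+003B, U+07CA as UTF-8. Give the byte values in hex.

E0 B8 8F E7 93 BE EE 84 8C E2 94 AF EF 80 94 E7 8B AE 3B DF 8A

U+0E0F: 3-byte form → E0 B8 8F.
U+74FE: 3-byte form → E7 93 BE.
U+E10C: 3-byte form → EE 84 8C.
U+252F: 3-byte form → E2 94 AF.
U+F014: 3-byte form → EF 80 94.
U+72EE: 3-byte form → E7 8B AE.
U+003B: 1-byte form → 3B.
U+07CA: 2-byte form → DF 8A.
Concatenated (21 bytes): E0 B8 8F E7 93 BE EE 84 8C E2 94 AF EF 80 94 E7 8B AE 3B DF 8A.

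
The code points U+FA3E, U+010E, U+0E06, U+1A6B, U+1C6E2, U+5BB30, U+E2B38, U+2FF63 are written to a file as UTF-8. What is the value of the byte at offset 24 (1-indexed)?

1-indexed offset 24 is 0-indexed offset 23.
U+FA3E → 3-byte form EF A8 BE at offsets 0–2.
U+010E → 2-byte form C4 8E at offsets 3–4.
U+0E06 → 3-byte form E0 B8 86 at offsets 5–7.
U+1A6B → 3-byte form E1 A9 AB at offsets 8–10.
U+1C6E2 → 4-byte form F0 9C 9B A2 at offsets 11–14.
U+5BB30 → 4-byte form F1 9B AC B0 at offsets 15–18.
U+E2B38 → 4-byte form F3 A2 AC B8 at offsets 19–22.
U+2FF63 → 4-byte form F0 AF BD A3 at offsets 23–26.
Offset 23 falls in char 8's range; it's byte 1 of F0 AF BD A3 = 0xF0.

0xF0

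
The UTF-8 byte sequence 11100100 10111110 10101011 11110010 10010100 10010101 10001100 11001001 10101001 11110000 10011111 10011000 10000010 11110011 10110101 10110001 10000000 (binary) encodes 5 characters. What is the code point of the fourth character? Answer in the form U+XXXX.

U+1F602

Offset 0: leading byte 0xE4 = 11100100 → 3-byte char #1 = E4 BE AB.
Offset 3: leading byte 0xF2 = 11110010 → 4-byte char #2 = F2 94 95 8C.
Offset 7: leading byte 0xC9 = 11001001 → 2-byte char #3 = C9 A9.
Offset 9: leading byte 0xF0 = 11110000 → 4-byte char #4 = F0 9F 98 82.
Leading byte 0xF0 = 11110000 matches 11110xxx → 4-byte sequence.
Byte 1: 0xF0 = 11110000, payload 000 (3 bits).
Byte 2: 0x9F = 10011111 (10xxxxxx ✓), payload 011111.
Byte 3: 0x98 = 10011000 (10xxxxxx ✓), payload 011000.
Byte 4: 0x82 = 10000010 (10xxxxxx ✓), payload 000010.
Concatenate: 000011111011000000010 = 0x1F602 (21 bits → U+1F602).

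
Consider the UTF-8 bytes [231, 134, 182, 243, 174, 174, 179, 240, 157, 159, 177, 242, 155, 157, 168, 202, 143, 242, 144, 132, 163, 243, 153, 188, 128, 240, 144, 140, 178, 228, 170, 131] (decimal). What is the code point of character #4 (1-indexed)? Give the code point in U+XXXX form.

U+9B768

Offset 0: leading byte 0xE7 = 11100111 → 3-byte char #1 = E7 86 B6.
Offset 3: leading byte 0xF3 = 11110011 → 4-byte char #2 = F3 AE AE B3.
Offset 7: leading byte 0xF0 = 11110000 → 4-byte char #3 = F0 9D 9F B1.
Offset 11: leading byte 0xF2 = 11110010 → 4-byte char #4 = F2 9B 9D A8.
Leading byte 0xF2 = 11110010 matches 11110xxx → 4-byte sequence.
Byte 1: 0xF2 = 11110010, payload 010 (3 bits).
Byte 2: 0x9B = 10011011 (10xxxxxx ✓), payload 011011.
Byte 3: 0x9D = 10011101 (10xxxxxx ✓), payload 011101.
Byte 4: 0xA8 = 10101000 (10xxxxxx ✓), payload 101000.
Concatenate: 010011011011101101000 = 0x9B768 (21 bits → U+9B768).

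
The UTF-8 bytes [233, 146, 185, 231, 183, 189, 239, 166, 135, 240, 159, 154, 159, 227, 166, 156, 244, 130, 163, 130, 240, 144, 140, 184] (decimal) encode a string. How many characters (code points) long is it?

7

Byte at offset 0: 0xE9 = 11101001 → 3-byte char (#1). Advance 3.
Byte at offset 3: 0xE7 = 11100111 → 3-byte char (#2). Advance 3.
Byte at offset 6: 0xEF = 11101111 → 3-byte char (#3). Advance 3.
Byte at offset 9: 0xF0 = 11110000 → 4-byte char (#4). Advance 4.
Byte at offset 13: 0xE3 = 11100011 → 3-byte char (#5). Advance 3.
Byte at offset 16: 0xF4 = 11110100 → 4-byte char (#6). Advance 4.
Byte at offset 20: 0xF0 = 11110000 → 4-byte char (#7). Advance 4.
Reached end at offset 24 after 7 code points.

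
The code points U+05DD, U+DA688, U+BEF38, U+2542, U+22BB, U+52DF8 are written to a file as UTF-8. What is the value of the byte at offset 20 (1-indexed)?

1-indexed offset 20 is 0-indexed offset 19.
U+05DD → 2-byte form D7 9D at offsets 0–1.
U+DA688 → 4-byte form F3 9A 9A 88 at offsets 2–5.
U+BEF38 → 4-byte form F2 BE BC B8 at offsets 6–9.
U+2542 → 3-byte form E2 95 82 at offsets 10–12.
U+22BB → 3-byte form E2 8A BB at offsets 13–15.
U+52DF8 → 4-byte form F1 92 B7 B8 at offsets 16–19.
Offset 19 falls in char 6's range; it's byte 4 of F1 92 B7 B8 = 0xB8.

0xB8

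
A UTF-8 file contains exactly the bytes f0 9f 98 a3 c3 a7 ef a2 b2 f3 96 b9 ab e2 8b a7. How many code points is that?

5

Byte at offset 0: 0xF0 = 11110000 → 4-byte char (#1). Advance 4.
Byte at offset 4: 0xC3 = 11000011 → 2-byte char (#2). Advance 2.
Byte at offset 6: 0xEF = 11101111 → 3-byte char (#3). Advance 3.
Byte at offset 9: 0xF3 = 11110011 → 4-byte char (#4). Advance 4.
Byte at offset 13: 0xE2 = 11100010 → 3-byte char (#5). Advance 3.
Reached end at offset 16 after 5 code points.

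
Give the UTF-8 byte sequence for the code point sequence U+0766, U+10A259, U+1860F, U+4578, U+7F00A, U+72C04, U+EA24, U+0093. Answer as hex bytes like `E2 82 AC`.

U+0766: 2-byte form → DD A6.
U+10A259: 4-byte form → F4 8A 89 99.
U+1860F: 4-byte form → F0 98 98 8F.
U+4578: 3-byte form → E4 95 B8.
U+7F00A: 4-byte form → F1 BF 80 8A.
U+72C04: 4-byte form → F1 B2 B0 84.
U+EA24: 3-byte form → EE A8 A4.
U+0093: 2-byte form → C2 93.
Concatenated (26 bytes): DD A6 F4 8A 89 99 F0 98 98 8F E4 95 B8 F1 BF 80 8A F1 B2 B0 84 EE A8 A4 C2 93.

DD A6 F4 8A 89 99 F0 98 98 8F E4 95 B8 F1 BF 80 8A F1 B2 B0 84 EE A8 A4 C2 93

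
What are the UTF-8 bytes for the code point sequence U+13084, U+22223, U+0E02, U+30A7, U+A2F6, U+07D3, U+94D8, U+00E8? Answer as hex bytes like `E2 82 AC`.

F0 93 82 84 F0 A2 88 A3 E0 B8 82 E3 82 A7 EA 8B B6 DF 93 E9 93 98 C3 A8

U+13084: 4-byte form → F0 93 82 84.
U+22223: 4-byte form → F0 A2 88 A3.
U+0E02: 3-byte form → E0 B8 82.
U+30A7: 3-byte form → E3 82 A7.
U+A2F6: 3-byte form → EA 8B B6.
U+07D3: 2-byte form → DF 93.
U+94D8: 3-byte form → E9 93 98.
U+00E8: 2-byte form → C3 A8.
Concatenated (24 bytes): F0 93 82 84 F0 A2 88 A3 E0 B8 82 E3 82 A7 EA 8B B6 DF 93 E9 93 98 C3 A8.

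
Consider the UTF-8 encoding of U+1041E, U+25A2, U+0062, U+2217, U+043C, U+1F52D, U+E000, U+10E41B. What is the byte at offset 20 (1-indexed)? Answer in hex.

0x80

1-indexed offset 20 is 0-indexed offset 19.
U+1041E → 4-byte form F0 90 90 9E at offsets 0–3.
U+25A2 → 3-byte form E2 96 A2 at offsets 4–6.
U+0062 → 1-byte form 62 at offsets 7–7.
U+2217 → 3-byte form E2 88 97 at offsets 8–10.
U+043C → 2-byte form D0 BC at offsets 11–12.
U+1F52D → 4-byte form F0 9F 94 AD at offsets 13–16.
U+E000 → 3-byte form EE 80 80 at offsets 17–19.
Offset 19 falls in char 7's range; it's byte 3 of EE 80 80 = 0x80.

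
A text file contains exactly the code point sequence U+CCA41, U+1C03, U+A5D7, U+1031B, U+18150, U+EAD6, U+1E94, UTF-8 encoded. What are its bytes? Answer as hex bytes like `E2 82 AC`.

F3 8C A9 81 E1 B0 83 EA 97 97 F0 90 8C 9B F0 98 85 90 EE AB 96 E1 BA 94

U+CCA41: 4-byte form → F3 8C A9 81.
U+1C03: 3-byte form → E1 B0 83.
U+A5D7: 3-byte form → EA 97 97.
U+1031B: 4-byte form → F0 90 8C 9B.
U+18150: 4-byte form → F0 98 85 90.
U+EAD6: 3-byte form → EE AB 96.
U+1E94: 3-byte form → E1 BA 94.
Concatenated (24 bytes): F3 8C A9 81 E1 B0 83 EA 97 97 F0 90 8C 9B F0 98 85 90 EE AB 96 E1 BA 94.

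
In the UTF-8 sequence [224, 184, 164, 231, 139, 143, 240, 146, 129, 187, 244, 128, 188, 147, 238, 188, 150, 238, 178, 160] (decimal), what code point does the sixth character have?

Offset 0: leading byte 0xE0 = 11100000 → 3-byte char #1 = E0 B8 A4.
Offset 3: leading byte 0xE7 = 11100111 → 3-byte char #2 = E7 8B 8F.
Offset 6: leading byte 0xF0 = 11110000 → 4-byte char #3 = F0 92 81 BB.
Offset 10: leading byte 0xF4 = 11110100 → 4-byte char #4 = F4 80 BC 93.
Offset 14: leading byte 0xEE = 11101110 → 3-byte char #5 = EE BC 96.
Offset 17: leading byte 0xEE = 11101110 → 3-byte char #6 = EE B2 A0.
Leading byte 0xEE = 11101110 matches 1110xxxx → 3-byte sequence.
Byte 1: 0xEE = 11101110, payload 1110 (4 bits).
Byte 2: 0xB2 = 10110010 (10xxxxxx ✓), payload 110010.
Byte 3: 0xA0 = 10100000 (10xxxxxx ✓), payload 100000.
Concatenate: 1110110010100000 = 0xECA0 (16 bits → U+ECA0).

U+ECA0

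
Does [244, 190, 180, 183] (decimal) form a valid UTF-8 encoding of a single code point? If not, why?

Leading byte 0xF4 = 11110100 → 4-byte form.
Payload = 0x13ED37, which exceeds U+10FFFF, the maximum Unicode code point. (Leading bytes F5–FF, or F4 followed by ≥ 0x90, are invalid.)

invalid (encodes a value above U+10FFFF)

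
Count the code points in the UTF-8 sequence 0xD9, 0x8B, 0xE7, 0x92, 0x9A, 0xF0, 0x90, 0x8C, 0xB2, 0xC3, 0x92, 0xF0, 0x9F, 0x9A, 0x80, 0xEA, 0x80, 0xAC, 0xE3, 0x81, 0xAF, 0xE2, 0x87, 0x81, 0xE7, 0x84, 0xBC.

9

Byte at offset 0: 0xD9 = 11011001 → 2-byte char (#1). Advance 2.
Byte at offset 2: 0xE7 = 11100111 → 3-byte char (#2). Advance 3.
Byte at offset 5: 0xF0 = 11110000 → 4-byte char (#3). Advance 4.
Byte at offset 9: 0xC3 = 11000011 → 2-byte char (#4). Advance 2.
Byte at offset 11: 0xF0 = 11110000 → 4-byte char (#5). Advance 4.
Byte at offset 15: 0xEA = 11101010 → 3-byte char (#6). Advance 3.
Byte at offset 18: 0xE3 = 11100011 → 3-byte char (#7). Advance 3.
Byte at offset 21: 0xE2 = 11100010 → 3-byte char (#8). Advance 3.
Byte at offset 24: 0xE7 = 11100111 → 3-byte char (#9). Advance 3.
Reached end at offset 27 after 9 code points.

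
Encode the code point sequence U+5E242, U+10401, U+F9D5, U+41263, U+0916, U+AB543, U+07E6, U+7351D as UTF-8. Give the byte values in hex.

F1 9E 89 82 F0 90 90 81 EF A7 95 F1 81 89 A3 E0 A4 96 F2 AB 95 83 DF A6 F1 B3 94 9D

U+5E242: 4-byte form → F1 9E 89 82.
U+10401: 4-byte form → F0 90 90 81.
U+F9D5: 3-byte form → EF A7 95.
U+41263: 4-byte form → F1 81 89 A3.
U+0916: 3-byte form → E0 A4 96.
U+AB543: 4-byte form → F2 AB 95 83.
U+07E6: 2-byte form → DF A6.
U+7351D: 4-byte form → F1 B3 94 9D.
Concatenated (28 bytes): F1 9E 89 82 F0 90 90 81 EF A7 95 F1 81 89 A3 E0 A4 96 F2 AB 95 83 DF A6 F1 B3 94 9D.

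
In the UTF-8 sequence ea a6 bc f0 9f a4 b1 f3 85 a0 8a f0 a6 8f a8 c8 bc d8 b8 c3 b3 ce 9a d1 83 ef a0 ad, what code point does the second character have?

U+1F931

Offset 0: leading byte 0xEA = 11101010 → 3-byte char #1 = EA A6 BC.
Offset 3: leading byte 0xF0 = 11110000 → 4-byte char #2 = F0 9F A4 B1.
Leading byte 0xF0 = 11110000 matches 11110xxx → 4-byte sequence.
Byte 1: 0xF0 = 11110000, payload 000 (3 bits).
Byte 2: 0x9F = 10011111 (10xxxxxx ✓), payload 011111.
Byte 3: 0xA4 = 10100100 (10xxxxxx ✓), payload 100100.
Byte 4: 0xB1 = 10110001 (10xxxxxx ✓), payload 110001.
Concatenate: 000011111100100110001 = 0x1F931 (21 bits → U+1F931).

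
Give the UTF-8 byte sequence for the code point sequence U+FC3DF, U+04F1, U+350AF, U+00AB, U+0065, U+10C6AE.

U+FC3DF: 4-byte form → F3 BC 8F 9F.
U+04F1: 2-byte form → D3 B1.
U+350AF: 4-byte form → F0 B5 82 AF.
U+00AB: 2-byte form → C2 AB.
U+0065: 1-byte form → 65.
U+10C6AE: 4-byte form → F4 8C 9A AE.
Concatenated (17 bytes): F3 BC 8F 9F D3 B1 F0 B5 82 AF C2 AB 65 F4 8C 9A AE.

F3 BC 8F 9F D3 B1 F0 B5 82 AF C2 AB 65 F4 8C 9A AE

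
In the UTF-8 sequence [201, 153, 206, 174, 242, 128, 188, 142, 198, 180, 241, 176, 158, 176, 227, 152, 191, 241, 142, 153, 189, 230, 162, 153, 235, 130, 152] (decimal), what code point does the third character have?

Offset 0: leading byte 0xC9 = 11001001 → 2-byte char #1 = C9 99.
Offset 2: leading byte 0xCE = 11001110 → 2-byte char #2 = CE AE.
Offset 4: leading byte 0xF2 = 11110010 → 4-byte char #3 = F2 80 BC 8E.
Leading byte 0xF2 = 11110010 matches 11110xxx → 4-byte sequence.
Byte 1: 0xF2 = 11110010, payload 010 (3 bits).
Byte 2: 0x80 = 10000000 (10xxxxxx ✓), payload 000000.
Byte 3: 0xBC = 10111100 (10xxxxxx ✓), payload 111100.
Byte 4: 0x8E = 10001110 (10xxxxxx ✓), payload 001110.
Concatenate: 010000000111100001110 = 0x80F0E (21 bits → U+80F0E).

U+80F0E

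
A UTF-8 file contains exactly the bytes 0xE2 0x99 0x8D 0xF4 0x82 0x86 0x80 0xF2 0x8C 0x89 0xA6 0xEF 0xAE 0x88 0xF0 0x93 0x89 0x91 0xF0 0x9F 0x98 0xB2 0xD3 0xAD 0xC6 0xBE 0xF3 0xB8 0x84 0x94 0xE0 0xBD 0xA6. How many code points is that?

Byte at offset 0: 0xE2 = 11100010 → 3-byte char (#1). Advance 3.
Byte at offset 3: 0xF4 = 11110100 → 4-byte char (#2). Advance 4.
Byte at offset 7: 0xF2 = 11110010 → 4-byte char (#3). Advance 4.
Byte at offset 11: 0xEF = 11101111 → 3-byte char (#4). Advance 3.
Byte at offset 14: 0xF0 = 11110000 → 4-byte char (#5). Advance 4.
Byte at offset 18: 0xF0 = 11110000 → 4-byte char (#6). Advance 4.
Byte at offset 22: 0xD3 = 11010011 → 2-byte char (#7). Advance 2.
Byte at offset 24: 0xC6 = 11000110 → 2-byte char (#8). Advance 2.
Byte at offset 26: 0xF3 = 11110011 → 4-byte char (#9). Advance 4.
Byte at offset 30: 0xE0 = 11100000 → 3-byte char (#10). Advance 3.
Reached end at offset 33 after 10 code points.

10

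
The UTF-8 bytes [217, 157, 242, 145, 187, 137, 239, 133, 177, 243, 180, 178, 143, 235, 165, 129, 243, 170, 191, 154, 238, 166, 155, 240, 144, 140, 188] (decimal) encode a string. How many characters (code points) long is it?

Byte at offset 0: 0xD9 = 11011001 → 2-byte char (#1). Advance 2.
Byte at offset 2: 0xF2 = 11110010 → 4-byte char (#2). Advance 4.
Byte at offset 6: 0xEF = 11101111 → 3-byte char (#3). Advance 3.
Byte at offset 9: 0xF3 = 11110011 → 4-byte char (#4). Advance 4.
Byte at offset 13: 0xEB = 11101011 → 3-byte char (#5). Advance 3.
Byte at offset 16: 0xF3 = 11110011 → 4-byte char (#6). Advance 4.
Byte at offset 20: 0xEE = 11101110 → 3-byte char (#7). Advance 3.
Byte at offset 23: 0xF0 = 11110000 → 4-byte char (#8). Advance 4.
Reached end at offset 27 after 8 code points.

8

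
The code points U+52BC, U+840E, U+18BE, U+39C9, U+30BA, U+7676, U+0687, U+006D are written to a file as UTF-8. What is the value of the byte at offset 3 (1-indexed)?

0xBC

1-indexed offset 3 is 0-indexed offset 2.
U+52BC → 3-byte form E5 8A BC at offsets 0–2.
Offset 2 falls in char 1's range; it's byte 3 of E5 8A BC = 0xBC.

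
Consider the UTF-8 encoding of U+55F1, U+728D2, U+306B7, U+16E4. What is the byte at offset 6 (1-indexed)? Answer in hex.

0xA3

1-indexed offset 6 is 0-indexed offset 5.
U+55F1 → 3-byte form E5 97 B1 at offsets 0–2.
U+728D2 → 4-byte form F1 B2 A3 92 at offsets 3–6.
Offset 5 falls in char 2's range; it's byte 3 of F1 B2 A3 92 = 0xA3.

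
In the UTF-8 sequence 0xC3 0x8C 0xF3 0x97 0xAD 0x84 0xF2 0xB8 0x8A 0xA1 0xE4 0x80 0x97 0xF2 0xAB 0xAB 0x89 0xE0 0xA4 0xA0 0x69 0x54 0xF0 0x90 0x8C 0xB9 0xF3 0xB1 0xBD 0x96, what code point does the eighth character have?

Offset 0: leading byte 0xC3 = 11000011 → 2-byte char #1 = C3 8C.
Offset 2: leading byte 0xF3 = 11110011 → 4-byte char #2 = F3 97 AD 84.
Offset 6: leading byte 0xF2 = 11110010 → 4-byte char #3 = F2 B8 8A A1.
Offset 10: leading byte 0xE4 = 11100100 → 3-byte char #4 = E4 80 97.
Offset 13: leading byte 0xF2 = 11110010 → 4-byte char #5 = F2 AB AB 89.
Offset 17: leading byte 0xE0 = 11100000 → 3-byte char #6 = E0 A4 A0.
Offset 20: leading byte 0x69 = 01101001 → 1-byte char #7 = 69.
Offset 21: leading byte 0x54 = 01010100 → 1-byte char #8 = 54.
Leading byte 0x54 = 01010100 matches 0xxxxxxx → 1-byte sequence.
Byte 1: 0x54 = 01010100, payload 1010100 (7 bits).
Concatenate: 1010100 = 0x54 (7 bits → U+0054).

U+0054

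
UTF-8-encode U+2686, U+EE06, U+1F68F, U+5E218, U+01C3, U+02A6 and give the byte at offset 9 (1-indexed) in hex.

0x9A

1-indexed offset 9 is 0-indexed offset 8.
U+2686 → 3-byte form E2 9A 86 at offsets 0–2.
U+EE06 → 3-byte form EE B8 86 at offsets 3–5.
U+1F68F → 4-byte form F0 9F 9A 8F at offsets 6–9.
Offset 8 falls in char 3's range; it's byte 3 of F0 9F 9A 8F = 0x9A.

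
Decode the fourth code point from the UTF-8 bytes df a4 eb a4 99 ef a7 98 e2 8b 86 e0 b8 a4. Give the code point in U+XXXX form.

U+22C6

Offset 0: leading byte 0xDF = 11011111 → 2-byte char #1 = DF A4.
Offset 2: leading byte 0xEB = 11101011 → 3-byte char #2 = EB A4 99.
Offset 5: leading byte 0xEF = 11101111 → 3-byte char #3 = EF A7 98.
Offset 8: leading byte 0xE2 = 11100010 → 3-byte char #4 = E2 8B 86.
Leading byte 0xE2 = 11100010 matches 1110xxxx → 3-byte sequence.
Byte 1: 0xE2 = 11100010, payload 0010 (4 bits).
Byte 2: 0x8B = 10001011 (10xxxxxx ✓), payload 001011.
Byte 3: 0x86 = 10000110 (10xxxxxx ✓), payload 000110.
Concatenate: 0010001011000110 = 0x22C6 (16 bits → U+22C6).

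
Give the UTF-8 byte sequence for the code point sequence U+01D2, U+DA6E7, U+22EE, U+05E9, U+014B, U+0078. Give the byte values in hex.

U+01D2: 2-byte form → C7 92.
U+DA6E7: 4-byte form → F3 9A 9B A7.
U+22EE: 3-byte form → E2 8B AE.
U+05E9: 2-byte form → D7 A9.
U+014B: 2-byte form → C5 8B.
U+0078: 1-byte form → 78.
Concatenated (14 bytes): C7 92 F3 9A 9B A7 E2 8B AE D7 A9 C5 8B 78.

C7 92 F3 9A 9B A7 E2 8B AE D7 A9 C5 8B 78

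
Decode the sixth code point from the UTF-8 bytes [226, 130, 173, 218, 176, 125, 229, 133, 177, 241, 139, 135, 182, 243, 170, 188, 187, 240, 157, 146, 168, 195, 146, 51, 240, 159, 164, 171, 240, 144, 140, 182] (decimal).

U+EAF3B

Offset 0: leading byte 0xE2 = 11100010 → 3-byte char #1 = E2 82 AD.
Offset 3: leading byte 0xDA = 11011010 → 2-byte char #2 = DA B0.
Offset 5: leading byte 0x7D = 01111101 → 1-byte char #3 = 7D.
Offset 6: leading byte 0xE5 = 11100101 → 3-byte char #4 = E5 85 B1.
Offset 9: leading byte 0xF1 = 11110001 → 4-byte char #5 = F1 8B 87 B6.
Offset 13: leading byte 0xF3 = 11110011 → 4-byte char #6 = F3 AA BC BB.
Leading byte 0xF3 = 11110011 matches 11110xxx → 4-byte sequence.
Byte 1: 0xF3 = 11110011, payload 011 (3 bits).
Byte 2: 0xAA = 10101010 (10xxxxxx ✓), payload 101010.
Byte 3: 0xBC = 10111100 (10xxxxxx ✓), payload 111100.
Byte 4: 0xBB = 10111011 (10xxxxxx ✓), payload 111011.
Concatenate: 011101010111100111011 = 0xEAF3B (21 bits → U+EAF3B).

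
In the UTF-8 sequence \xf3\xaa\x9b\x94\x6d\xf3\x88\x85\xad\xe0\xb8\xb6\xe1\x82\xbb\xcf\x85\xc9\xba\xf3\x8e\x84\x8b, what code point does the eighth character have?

Offset 0: leading byte 0xF3 = 11110011 → 4-byte char #1 = F3 AA 9B 94.
Offset 4: leading byte 0x6D = 01101101 → 1-byte char #2 = 6D.
Offset 5: leading byte 0xF3 = 11110011 → 4-byte char #3 = F3 88 85 AD.
Offset 9: leading byte 0xE0 = 11100000 → 3-byte char #4 = E0 B8 B6.
Offset 12: leading byte 0xE1 = 11100001 → 3-byte char #5 = E1 82 BB.
Offset 15: leading byte 0xCF = 11001111 → 2-byte char #6 = CF 85.
Offset 17: leading byte 0xC9 = 11001001 → 2-byte char #7 = C9 BA.
Offset 19: leading byte 0xF3 = 11110011 → 4-byte char #8 = F3 8E 84 8B.
Leading byte 0xF3 = 11110011 matches 11110xxx → 4-byte sequence.
Byte 1: 0xF3 = 11110011, payload 011 (3 bits).
Byte 2: 0x8E = 10001110 (10xxxxxx ✓), payload 001110.
Byte 3: 0x84 = 10000100 (10xxxxxx ✓), payload 000100.
Byte 4: 0x8B = 10001011 (10xxxxxx ✓), payload 001011.
Concatenate: 011001110000100001011 = 0xCE10B (21 bits → U+CE10B).

U+CE10B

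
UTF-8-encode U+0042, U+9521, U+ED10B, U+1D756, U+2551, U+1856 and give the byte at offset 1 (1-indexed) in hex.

1-indexed offset 1 is 0-indexed offset 0.
U+0042 → 1-byte form 42 at offsets 0–0.
Offset 0 falls in char 1's range; it's byte 1 of 42 = 0x42.

0x42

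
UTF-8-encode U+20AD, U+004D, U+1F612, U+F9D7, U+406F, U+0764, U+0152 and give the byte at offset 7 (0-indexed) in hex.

0x92

U+20AD → 3-byte form E2 82 AD at offsets 0–2.
U+004D → 1-byte form 4D at offsets 3–3.
U+1F612 → 4-byte form F0 9F 98 92 at offsets 4–7.
Offset 7 falls in char 3's range; it's byte 4 of F0 9F 98 92 = 0x92.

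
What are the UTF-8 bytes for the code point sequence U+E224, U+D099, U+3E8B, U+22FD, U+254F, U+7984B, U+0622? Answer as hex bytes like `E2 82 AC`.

EE 88 A4 ED 82 99 E3 BA 8B E2 8B BD E2 95 8F F1 B9 A1 8B D8 A2

U+E224: 3-byte form → EE 88 A4.
U+D099: 3-byte form → ED 82 99.
U+3E8B: 3-byte form → E3 BA 8B.
U+22FD: 3-byte form → E2 8B BD.
U+254F: 3-byte form → E2 95 8F.
U+7984B: 4-byte form → F1 B9 A1 8B.
U+0622: 2-byte form → D8 A2.
Concatenated (21 bytes): EE 88 A4 ED 82 99 E3 BA 8B E2 8B BD E2 95 8F F1 B9 A1 8B D8 A2.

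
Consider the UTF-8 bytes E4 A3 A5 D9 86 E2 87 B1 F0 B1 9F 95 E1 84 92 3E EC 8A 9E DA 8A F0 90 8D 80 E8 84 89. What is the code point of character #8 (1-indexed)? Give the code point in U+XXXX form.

U+068A

Offset 0: leading byte 0xE4 = 11100100 → 3-byte char #1 = E4 A3 A5.
Offset 3: leading byte 0xD9 = 11011001 → 2-byte char #2 = D9 86.
Offset 5: leading byte 0xE2 = 11100010 → 3-byte char #3 = E2 87 B1.
Offset 8: leading byte 0xF0 = 11110000 → 4-byte char #4 = F0 B1 9F 95.
Offset 12: leading byte 0xE1 = 11100001 → 3-byte char #5 = E1 84 92.
Offset 15: leading byte 0x3E = 00111110 → 1-byte char #6 = 3E.
Offset 16: leading byte 0xEC = 11101100 → 3-byte char #7 = EC 8A 9E.
Offset 19: leading byte 0xDA = 11011010 → 2-byte char #8 = DA 8A.
Leading byte 0xDA = 11011010 matches 110xxxxx → 2-byte sequence.
Byte 1: 0xDA = 11011010, payload 11010 (5 bits).
Byte 2: 0x8A = 10001010 (10xxxxxx ✓), payload 001010.
Concatenate: 11010001010 = 0x68A (11 bits → U+068A).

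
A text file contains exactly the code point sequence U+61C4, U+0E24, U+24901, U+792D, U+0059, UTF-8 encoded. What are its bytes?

E6 87 84 E0 B8 A4 F0 A4 A4 81 E7 A4 AD 59

U+61C4: 3-byte form → E6 87 84.
U+0E24: 3-byte form → E0 B8 A4.
U+24901: 4-byte form → F0 A4 A4 81.
U+792D: 3-byte form → E7 A4 AD.
U+0059: 1-byte form → 59.
Concatenated (14 bytes): E6 87 84 E0 B8 A4 F0 A4 A4 81 E7 A4 AD 59.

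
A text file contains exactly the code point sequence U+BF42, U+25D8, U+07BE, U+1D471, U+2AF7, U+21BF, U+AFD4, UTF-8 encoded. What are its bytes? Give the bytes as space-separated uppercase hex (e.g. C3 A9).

EB BD 82 E2 97 98 DE BE F0 9D 91 B1 E2 AB B7 E2 86 BF EA BF 94

U+BF42: 3-byte form → EB BD 82.
U+25D8: 3-byte form → E2 97 98.
U+07BE: 2-byte form → DE BE.
U+1D471: 4-byte form → F0 9D 91 B1.
U+2AF7: 3-byte form → E2 AB B7.
U+21BF: 3-byte form → E2 86 BF.
U+AFD4: 3-byte form → EA BF 94.
Concatenated (21 bytes): EB BD 82 E2 97 98 DE BE F0 9D 91 B1 E2 AB B7 E2 86 BF EA BF 94.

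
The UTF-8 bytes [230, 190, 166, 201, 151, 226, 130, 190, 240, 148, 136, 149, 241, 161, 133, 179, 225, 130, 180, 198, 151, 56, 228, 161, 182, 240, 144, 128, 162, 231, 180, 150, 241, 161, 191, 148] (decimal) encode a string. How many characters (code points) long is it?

Byte at offset 0: 0xE6 = 11100110 → 3-byte char (#1). Advance 3.
Byte at offset 3: 0xC9 = 11001001 → 2-byte char (#2). Advance 2.
Byte at offset 5: 0xE2 = 11100010 → 3-byte char (#3). Advance 3.
Byte at offset 8: 0xF0 = 11110000 → 4-byte char (#4). Advance 4.
Byte at offset 12: 0xF1 = 11110001 → 4-byte char (#5). Advance 4.
Byte at offset 16: 0xE1 = 11100001 → 3-byte char (#6). Advance 3.
Byte at offset 19: 0xC6 = 11000110 → 2-byte char (#7). Advance 2.
Byte at offset 21: 0x38 = 00111000 → 1-byte char (#8). Advance 1.
Byte at offset 22: 0xE4 = 11100100 → 3-byte char (#9). Advance 3.
Byte at offset 25: 0xF0 = 11110000 → 4-byte char (#10). Advance 4.
Byte at offset 29: 0xE7 = 11100111 → 3-byte char (#11). Advance 3.
Byte at offset 32: 0xF1 = 11110001 → 4-byte char (#12). Advance 4.
Reached end at offset 36 after 12 code points.

12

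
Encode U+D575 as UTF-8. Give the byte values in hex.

ED 95 B5

U+D575 = 0xD575 = 54645 decimal. In range U+0800–U+FFFF → 3-byte form: 1110xxxx 10xxxxxx 10xxxxxx.
Binary (16 bits): 1101010101110101.
Split 4+6+6: 1101 | 010101 | 110101.
Byte 1: 11101101 = 0xED.
Byte 2: 10010101 = 0x95.
Byte 3: 10110101 = 0xB5.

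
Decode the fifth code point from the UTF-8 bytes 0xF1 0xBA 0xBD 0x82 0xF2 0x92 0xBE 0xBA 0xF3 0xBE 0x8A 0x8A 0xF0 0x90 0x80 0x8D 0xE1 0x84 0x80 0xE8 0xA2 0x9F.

Offset 0: leading byte 0xF1 = 11110001 → 4-byte char #1 = F1 BA BD 82.
Offset 4: leading byte 0xF2 = 11110010 → 4-byte char #2 = F2 92 BE BA.
Offset 8: leading byte 0xF3 = 11110011 → 4-byte char #3 = F3 BE 8A 8A.
Offset 12: leading byte 0xF0 = 11110000 → 4-byte char #4 = F0 90 80 8D.
Offset 16: leading byte 0xE1 = 11100001 → 3-byte char #5 = E1 84 80.
Leading byte 0xE1 = 11100001 matches 1110xxxx → 3-byte sequence.
Byte 1: 0xE1 = 11100001, payload 0001 (4 bits).
Byte 2: 0x84 = 10000100 (10xxxxxx ✓), payload 000100.
Byte 3: 0x80 = 10000000 (10xxxxxx ✓), payload 000000.
Concatenate: 0001000100000000 = 0x1100 (16 bits → U+1100).

U+1100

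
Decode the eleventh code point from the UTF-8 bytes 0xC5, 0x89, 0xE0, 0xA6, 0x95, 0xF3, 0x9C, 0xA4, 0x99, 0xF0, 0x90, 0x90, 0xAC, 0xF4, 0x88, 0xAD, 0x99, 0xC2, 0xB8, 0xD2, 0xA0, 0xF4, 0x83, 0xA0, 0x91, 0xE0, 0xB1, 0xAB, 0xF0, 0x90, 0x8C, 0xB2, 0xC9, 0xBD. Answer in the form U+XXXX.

U+027D

Offset 0: leading byte 0xC5 = 11000101 → 2-byte char #1 = C5 89.
Offset 2: leading byte 0xE0 = 11100000 → 3-byte char #2 = E0 A6 95.
Offset 5: leading byte 0xF3 = 11110011 → 4-byte char #3 = F3 9C A4 99.
Offset 9: leading byte 0xF0 = 11110000 → 4-byte char #4 = F0 90 90 AC.
Offset 13: leading byte 0xF4 = 11110100 → 4-byte char #5 = F4 88 AD 99.
Offset 17: leading byte 0xC2 = 11000010 → 2-byte char #6 = C2 B8.
Offset 19: leading byte 0xD2 = 11010010 → 2-byte char #7 = D2 A0.
Offset 21: leading byte 0xF4 = 11110100 → 4-byte char #8 = F4 83 A0 91.
Offset 25: leading byte 0xE0 = 11100000 → 3-byte char #9 = E0 B1 AB.
Offset 28: leading byte 0xF0 = 11110000 → 4-byte char #10 = F0 90 8C B2.
Offset 32: leading byte 0xC9 = 11001001 → 2-byte char #11 = C9 BD.
Leading byte 0xC9 = 11001001 matches 110xxxxx → 2-byte sequence.
Byte 1: 0xC9 = 11001001, payload 01001 (5 bits).
Byte 2: 0xBD = 10111101 (10xxxxxx ✓), payload 111101.
Concatenate: 01001111101 = 0x27D (11 bits → U+027D).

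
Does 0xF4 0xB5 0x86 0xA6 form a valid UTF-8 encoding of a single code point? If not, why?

invalid (encodes a value above U+10FFFF)

Leading byte 0xF4 = 11110100 → 4-byte form.
Payload = 0x1351A6, which exceeds U+10FFFF, the maximum Unicode code point. (Leading bytes F5–FF, or F4 followed by ≥ 0x90, are invalid.)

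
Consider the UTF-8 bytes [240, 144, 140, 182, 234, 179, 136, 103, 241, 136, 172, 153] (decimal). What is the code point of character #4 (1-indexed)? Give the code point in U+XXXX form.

Offset 0: leading byte 0xF0 = 11110000 → 4-byte char #1 = F0 90 8C B6.
Offset 4: leading byte 0xEA = 11101010 → 3-byte char #2 = EA B3 88.
Offset 7: leading byte 0x67 = 01100111 → 1-byte char #3 = 67.
Offset 8: leading byte 0xF1 = 11110001 → 4-byte char #4 = F1 88 AC 99.
Leading byte 0xF1 = 11110001 matches 11110xxx → 4-byte sequence.
Byte 1: 0xF1 = 11110001, payload 001 (3 bits).
Byte 2: 0x88 = 10001000 (10xxxxxx ✓), payload 001000.
Byte 3: 0xAC = 10101100 (10xxxxxx ✓), payload 101100.
Byte 4: 0x99 = 10011001 (10xxxxxx ✓), payload 011001.
Concatenate: 001001000101100011001 = 0x48B19 (21 bits → U+48B19).

U+48B19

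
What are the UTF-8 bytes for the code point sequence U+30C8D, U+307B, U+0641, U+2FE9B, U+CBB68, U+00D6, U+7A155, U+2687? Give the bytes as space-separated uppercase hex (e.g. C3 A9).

U+30C8D: 4-byte form → F0 B0 B2 8D.
U+307B: 3-byte form → E3 81 BB.
U+0641: 2-byte form → D9 81.
U+2FE9B: 4-byte form → F0 AF BA 9B.
U+CBB68: 4-byte form → F3 8B AD A8.
U+00D6: 2-byte form → C3 96.
U+7A155: 4-byte form → F1 BA 85 95.
U+2687: 3-byte form → E2 9A 87.
Concatenated (26 bytes): F0 B0 B2 8D E3 81 BB D9 81 F0 AF BA 9B F3 8B AD A8 C3 96 F1 BA 85 95 E2 9A 87.

F0 B0 B2 8D E3 81 BB D9 81 F0 AF BA 9B F3 8B AD A8 C3 96 F1 BA 85 95 E2 9A 87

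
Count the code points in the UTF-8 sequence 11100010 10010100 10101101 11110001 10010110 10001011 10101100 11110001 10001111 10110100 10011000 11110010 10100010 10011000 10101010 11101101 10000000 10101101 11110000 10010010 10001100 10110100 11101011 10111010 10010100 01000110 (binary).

8

Byte at offset 0: 0xE2 = 11100010 → 3-byte char (#1). Advance 3.
Byte at offset 3: 0xF1 = 11110001 → 4-byte char (#2). Advance 4.
Byte at offset 7: 0xF1 = 11110001 → 4-byte char (#3). Advance 4.
Byte at offset 11: 0xF2 = 11110010 → 4-byte char (#4). Advance 4.
Byte at offset 15: 0xED = 11101101 → 3-byte char (#5). Advance 3.
Byte at offset 18: 0xF0 = 11110000 → 4-byte char (#6). Advance 4.
Byte at offset 22: 0xEB = 11101011 → 3-byte char (#7). Advance 3.
Byte at offset 25: 0x46 = 01000110 → 1-byte char (#8). Advance 1.
Reached end at offset 26 after 8 code points.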